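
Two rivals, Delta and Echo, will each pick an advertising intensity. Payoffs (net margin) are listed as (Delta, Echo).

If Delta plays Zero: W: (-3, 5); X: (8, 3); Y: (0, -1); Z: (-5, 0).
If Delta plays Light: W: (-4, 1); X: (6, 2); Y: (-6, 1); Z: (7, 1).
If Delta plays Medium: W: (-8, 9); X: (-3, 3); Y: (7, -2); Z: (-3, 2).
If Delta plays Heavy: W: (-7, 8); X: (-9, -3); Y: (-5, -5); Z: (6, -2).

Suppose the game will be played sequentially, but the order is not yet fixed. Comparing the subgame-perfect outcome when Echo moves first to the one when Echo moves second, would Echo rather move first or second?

If Delta leads: Echo's best replies are Zero→W, Light→X, Medium→W, Heavy→W; Delta's induced payoffs -3, 6, -8, -7; outcome (Light, X), payoffs (6, 2).
If Echo leads: Delta's best replies are W→Zero, X→Zero, Y→Medium, Z→Light; Echo's induced payoffs 5, 3, -2, 1; outcome (Zero, W), payoffs (-3, 5).
Echo gets 5 moving first and 2 moving second, so Echo prefers to move first.

first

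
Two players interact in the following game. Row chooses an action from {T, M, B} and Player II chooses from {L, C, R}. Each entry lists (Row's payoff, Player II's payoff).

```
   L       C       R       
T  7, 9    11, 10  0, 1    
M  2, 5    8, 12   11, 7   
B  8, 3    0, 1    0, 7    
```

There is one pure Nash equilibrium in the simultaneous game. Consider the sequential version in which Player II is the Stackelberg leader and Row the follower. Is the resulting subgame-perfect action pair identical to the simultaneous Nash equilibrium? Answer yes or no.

Backward induction with Player II moving first.
- L: BR = B, leader payoff 3.
- C: BR = T, leader payoff 10.
- R: BR = M, leader payoff 7.
Maximizing over 3, 10, 7, Player II chooses C. Subgame-perfect outcome: (T, C) with payoffs (11, 10).
Under simultaneous play:
Row's best replies: L→B; C→T; R→M.
Player II's best replies: T→C; M→C; B→R.
Only (T, C) has each player best-responding; Nash payoffs (11, 10).
Sequential outcome (T, C) coincides with the Nash profile (T, C).

yes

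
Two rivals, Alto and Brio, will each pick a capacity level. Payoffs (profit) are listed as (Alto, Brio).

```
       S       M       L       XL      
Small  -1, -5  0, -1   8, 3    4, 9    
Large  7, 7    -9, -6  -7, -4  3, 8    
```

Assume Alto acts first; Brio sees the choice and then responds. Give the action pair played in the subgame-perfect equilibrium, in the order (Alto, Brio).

Backward induction with Alto moving first.
- Small: Brio compares -5, -1, 3, 9 and picks XL; Alto would get 4.
- Large: Brio compares 7, -6, -4, 8 and picks XL; Alto would get 3.
Among 4, 3, the best is 4 at Small. Subgame-perfect outcome: (Small, XL) with payoffs (4, 9).

(Small, XL)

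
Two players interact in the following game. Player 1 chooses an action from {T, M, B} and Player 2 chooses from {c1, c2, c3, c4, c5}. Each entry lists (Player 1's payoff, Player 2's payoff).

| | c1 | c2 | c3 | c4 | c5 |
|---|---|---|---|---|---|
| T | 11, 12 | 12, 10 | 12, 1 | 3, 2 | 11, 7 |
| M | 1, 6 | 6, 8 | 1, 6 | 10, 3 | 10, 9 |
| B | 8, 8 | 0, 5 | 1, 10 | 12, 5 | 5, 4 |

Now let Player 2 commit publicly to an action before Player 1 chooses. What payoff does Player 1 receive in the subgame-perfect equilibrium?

11

Backward induction with Player 2 moving first.
- c1 → Player 1 plays T (best of 11, 1, 8); Player 2 gets 12.
- c2 → Player 1 plays T (best of 12, 6, 0); Player 2 gets 10.
- c3 → Player 1 plays T (best of 12, 1, 1); Player 2 gets 1.
- c4 → Player 1 plays B (best of 3, 10, 12); Player 2 gets 5.
- c5 → Player 1 plays T (best of 11, 10, 5); Player 2 gets 7.
Player 2's induced payoffs are 12, 10, 1, 5, 7, so Player 2 commits to c1. Subgame-perfect outcome: (T, c1) with payoffs (11, 12).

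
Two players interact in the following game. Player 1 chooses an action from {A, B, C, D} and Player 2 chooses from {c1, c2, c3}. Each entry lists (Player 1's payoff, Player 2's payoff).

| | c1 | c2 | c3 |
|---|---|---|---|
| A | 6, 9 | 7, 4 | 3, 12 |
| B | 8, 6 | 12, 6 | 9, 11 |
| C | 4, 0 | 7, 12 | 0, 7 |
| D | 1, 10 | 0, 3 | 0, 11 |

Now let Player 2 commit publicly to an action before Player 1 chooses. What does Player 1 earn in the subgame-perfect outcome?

9

Solve by backward induction (Player 2 leads).
- c1: BR = B, leader payoff 6.
- c2: BR = B, leader payoff 6.
- c3: BR = B, leader payoff 11.
Maximizing over 6, 6, 11, Player 2 chooses c3. Subgame-perfect outcome: (B, c3) with payoffs (9, 11).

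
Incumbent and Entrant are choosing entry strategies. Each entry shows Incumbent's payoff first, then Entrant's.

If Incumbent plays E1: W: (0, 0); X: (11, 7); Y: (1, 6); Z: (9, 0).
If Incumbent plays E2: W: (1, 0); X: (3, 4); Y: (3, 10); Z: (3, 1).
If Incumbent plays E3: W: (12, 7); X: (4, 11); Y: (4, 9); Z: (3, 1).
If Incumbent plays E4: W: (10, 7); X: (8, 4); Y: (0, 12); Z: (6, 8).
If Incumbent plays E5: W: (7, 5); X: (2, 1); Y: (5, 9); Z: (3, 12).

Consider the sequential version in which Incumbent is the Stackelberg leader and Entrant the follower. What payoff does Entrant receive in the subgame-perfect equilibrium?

Entrant best-responds to each possible Incumbent move:
- E1: BR = X, leader payoff 11.
- E2: BR = Y, leader payoff 3.
- E3: BR = X, leader payoff 4.
- E4: BR = Y, leader payoff 0.
- E5: BR = Z, leader payoff 3.
Incumbent's induced payoffs are 11, 3, 4, 0, 3, so Incumbent commits to E1. Subgame-perfect outcome: (E1, X) with payoffs (11, 7).

7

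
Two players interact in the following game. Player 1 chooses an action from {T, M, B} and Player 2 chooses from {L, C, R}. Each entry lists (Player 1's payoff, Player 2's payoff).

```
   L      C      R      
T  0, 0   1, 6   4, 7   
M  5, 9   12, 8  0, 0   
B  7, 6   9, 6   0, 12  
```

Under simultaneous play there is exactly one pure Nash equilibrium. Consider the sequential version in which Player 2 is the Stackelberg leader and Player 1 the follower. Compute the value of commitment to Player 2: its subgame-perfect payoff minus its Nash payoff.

1

Backward induction with Player 2 moving first.
- L: Player 1 compares 0, 5, 7 and picks B; Player 2 would get 6.
- C: Player 1 compares 1, 12, 9 and picks M; Player 2 would get 8.
- R: Player 1 compares 4, 0, 0 and picks T; Player 2 would get 7.
Maximizing over 6, 8, 7, Player 2 chooses C. Subgame-perfect outcome: (M, C) with payoffs (12, 8).
For the simultaneous game, intersect best replies.
Player 1's best replies: L→B; C→M; R→T.
Player 2's best replies: T→R; M→L; B→R.
The unique mutual best reply is (T, R), giving (4, 7).
Player 2's commitment gain: 8 − 7 = 1.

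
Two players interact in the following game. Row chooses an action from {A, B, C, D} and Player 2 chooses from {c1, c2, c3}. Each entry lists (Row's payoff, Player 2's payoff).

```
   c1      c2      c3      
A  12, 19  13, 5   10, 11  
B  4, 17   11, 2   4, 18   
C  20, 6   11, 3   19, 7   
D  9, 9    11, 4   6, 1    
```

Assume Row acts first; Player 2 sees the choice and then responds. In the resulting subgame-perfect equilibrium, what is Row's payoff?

Backward induction with Row moving first.
- A: Player 2 compares 19, 5, 11 and picks c1; Row would get 12.
- B: Player 2 compares 17, 2, 18 and picks c3; Row would get 4.
- C: Player 2 compares 6, 3, 7 and picks c3; Row would get 19.
- D: Player 2 compares 9, 4, 1 and picks c1; Row would get 9.
Among 12, 4, 19, 9, the best is 19 at C. Subgame-perfect outcome: (C, c3) with payoffs (19, 7).

19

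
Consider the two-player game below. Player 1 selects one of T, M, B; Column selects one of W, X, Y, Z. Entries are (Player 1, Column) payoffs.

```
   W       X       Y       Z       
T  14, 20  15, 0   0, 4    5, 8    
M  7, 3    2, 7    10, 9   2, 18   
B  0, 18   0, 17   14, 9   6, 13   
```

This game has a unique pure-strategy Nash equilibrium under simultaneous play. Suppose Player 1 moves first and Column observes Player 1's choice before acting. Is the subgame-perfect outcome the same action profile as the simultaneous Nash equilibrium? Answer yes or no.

Column best-responds to each possible Player 1 move:
- T: BR = W, leader payoff 14.
- M: BR = Z, leader payoff 2.
- B: BR = W, leader payoff 0.
Among 14, 2, 0, the best is 14 at T. Subgame-perfect outcome: (T, W) with payoffs (14, 20).
Now find the simultaneous Nash equilibrium.
Player 1's best replies: W→T; X→T; Y→B; Z→B.
Column's best replies: T→W; M→Z; B→W.
Only (T, W) has each player best-responding; Nash payoffs (14, 20).
Sequential outcome (T, W) coincides with the Nash profile (T, W).

yes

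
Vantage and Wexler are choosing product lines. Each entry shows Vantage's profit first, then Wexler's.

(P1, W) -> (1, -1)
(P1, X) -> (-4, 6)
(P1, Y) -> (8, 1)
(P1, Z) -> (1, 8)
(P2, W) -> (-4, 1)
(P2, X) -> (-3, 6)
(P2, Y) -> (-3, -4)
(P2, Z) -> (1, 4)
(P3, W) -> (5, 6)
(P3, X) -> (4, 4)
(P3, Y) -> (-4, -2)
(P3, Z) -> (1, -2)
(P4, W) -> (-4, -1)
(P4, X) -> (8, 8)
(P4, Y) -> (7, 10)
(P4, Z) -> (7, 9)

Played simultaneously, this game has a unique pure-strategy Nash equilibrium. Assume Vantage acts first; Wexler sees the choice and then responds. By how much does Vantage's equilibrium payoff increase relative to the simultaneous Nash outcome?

2

Wexler best-responds to each possible Vantage move:
- P1: BR = Z, leader payoff 1.
- P2: BR = X, leader payoff -3.
- P3: BR = W, leader payoff 5.
- P4: BR = Y, leader payoff 7.
Among 1, -3, 5, 7, the best is 7 at P4. Subgame-perfect outcome: (P4, Y) with payoffs (7, 10).
Now find the simultaneous Nash equilibrium.
Vantage's best replies: W→P3; X→P4; Y→P1; Z→P4.
Wexler's best replies: P1→Z; P2→X; P3→W; P4→Y.
The unique mutual best reply is (P3, W), giving (5, 6).
Vantage's commitment gain: 7 − 5 = 2.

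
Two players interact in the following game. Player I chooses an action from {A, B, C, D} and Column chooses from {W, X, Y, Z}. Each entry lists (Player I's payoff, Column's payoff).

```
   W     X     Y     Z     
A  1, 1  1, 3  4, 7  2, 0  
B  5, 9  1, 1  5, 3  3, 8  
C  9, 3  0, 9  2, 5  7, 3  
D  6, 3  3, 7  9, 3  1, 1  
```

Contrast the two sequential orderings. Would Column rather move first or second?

If Player I leads: Column's best replies are A→Y, B→W, C→X, D→X; Player I's induced payoffs 4, 5, 0, 3; outcome (B, W), payoffs (5, 9).
If Column leads: Player I's best replies are W→C, X→D, Y→D, Z→C; Column's induced payoffs 3, 7, 3, 3; outcome (D, X), payoffs (3, 7).
Column gets 7 moving first and 9 moving second, so Column prefers to move second.

second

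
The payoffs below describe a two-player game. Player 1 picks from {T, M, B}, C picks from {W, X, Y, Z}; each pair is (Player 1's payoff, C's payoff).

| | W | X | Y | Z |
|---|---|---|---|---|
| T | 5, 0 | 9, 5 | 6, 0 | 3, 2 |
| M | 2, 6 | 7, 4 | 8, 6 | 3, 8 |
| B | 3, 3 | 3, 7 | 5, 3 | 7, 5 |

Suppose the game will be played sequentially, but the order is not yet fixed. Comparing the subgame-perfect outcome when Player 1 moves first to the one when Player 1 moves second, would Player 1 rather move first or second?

first

If Player 1 leads: C's best replies are T→X, M→Z, B→X; Player 1's induced payoffs 9, 3, 3; outcome (T, X), payoffs (9, 5).
If C leads: Player 1's best replies are W→T, X→T, Y→M, Z→B; C's induced payoffs 0, 5, 6, 5; outcome (M, Y), payoffs (8, 6).
Player 1 gets 9 moving first and 8 moving second, so Player 1 prefers to move first.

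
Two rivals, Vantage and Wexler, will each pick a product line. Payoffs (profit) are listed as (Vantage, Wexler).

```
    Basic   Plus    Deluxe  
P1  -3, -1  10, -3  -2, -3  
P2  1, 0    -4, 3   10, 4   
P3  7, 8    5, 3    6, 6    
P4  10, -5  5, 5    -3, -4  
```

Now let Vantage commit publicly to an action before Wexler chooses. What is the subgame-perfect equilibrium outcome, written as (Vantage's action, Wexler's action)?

(P2, Deluxe)

Wexler best-responds to each possible Vantage move:
- P1: Wexler compares -1, -3, -3 and picks Basic; Vantage would get -3.
- P2: Wexler compares 0, 3, 4 and picks Deluxe; Vantage would get 10.
- P3: Wexler compares 8, 3, 6 and picks Basic; Vantage would get 7.
- P4: Wexler compares -5, 5, -4 and picks Plus; Vantage would get 5.
Maximizing over -3, 10, 7, 5, Vantage chooses P2. Subgame-perfect outcome: (P2, Deluxe) with payoffs (10, 4).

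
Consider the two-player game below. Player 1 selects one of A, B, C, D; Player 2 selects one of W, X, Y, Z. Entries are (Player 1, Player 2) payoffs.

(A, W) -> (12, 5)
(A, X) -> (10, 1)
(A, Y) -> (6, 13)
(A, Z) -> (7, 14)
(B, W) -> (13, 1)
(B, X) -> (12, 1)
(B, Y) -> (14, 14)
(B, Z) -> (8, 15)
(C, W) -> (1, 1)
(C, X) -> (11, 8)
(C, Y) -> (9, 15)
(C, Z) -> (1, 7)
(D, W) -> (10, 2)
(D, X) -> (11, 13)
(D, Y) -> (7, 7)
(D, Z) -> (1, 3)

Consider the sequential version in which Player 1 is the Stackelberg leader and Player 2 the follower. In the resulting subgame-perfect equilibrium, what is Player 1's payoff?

11

Backward induction with Player 1 moving first.
- A: BR = Z, leader payoff 7.
- B: BR = Z, leader payoff 8.
- C: BR = Y, leader payoff 9.
- D: BR = X, leader payoff 11.
Maximizing over 7, 8, 9, 11, Player 1 chooses D. Subgame-perfect outcome: (D, X) with payoffs (11, 13).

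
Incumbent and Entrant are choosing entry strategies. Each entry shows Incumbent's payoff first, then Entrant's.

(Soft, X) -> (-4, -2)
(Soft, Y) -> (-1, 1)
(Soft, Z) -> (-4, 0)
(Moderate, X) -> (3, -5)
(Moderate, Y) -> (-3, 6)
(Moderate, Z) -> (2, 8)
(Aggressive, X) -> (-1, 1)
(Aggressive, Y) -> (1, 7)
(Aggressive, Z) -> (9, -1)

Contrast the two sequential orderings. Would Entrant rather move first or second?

If Incumbent leads: Entrant's best replies are Soft→Y, Moderate→Z, Aggressive→Y; Incumbent's induced payoffs -1, 2, 1; outcome (Moderate, Z), payoffs (2, 8).
If Entrant leads: Incumbent's best replies are X→Moderate, Y→Aggressive, Z→Aggressive; Entrant's induced payoffs -5, 7, -1; outcome (Aggressive, Y), payoffs (1, 7).
Entrant gets 7 moving first and 8 moving second, so Entrant prefers to move second.

second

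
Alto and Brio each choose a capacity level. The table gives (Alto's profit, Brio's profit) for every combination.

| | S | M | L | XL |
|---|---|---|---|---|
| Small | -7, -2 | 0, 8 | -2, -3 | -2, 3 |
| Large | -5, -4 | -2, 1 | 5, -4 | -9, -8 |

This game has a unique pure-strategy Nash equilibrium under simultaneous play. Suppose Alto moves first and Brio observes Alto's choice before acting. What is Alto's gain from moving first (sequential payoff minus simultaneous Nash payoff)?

Brio best-responds to each possible Alto move:
- Small → Brio plays M (best of -2, 8, -3, 3); Alto gets 0.
- Large → Brio plays M (best of -4, 1, -4, -8); Alto gets -2.
Among 0, -2, the best is 0 at Small. Subgame-perfect outcome: (Small, M) with payoffs (0, 8).
Now find the simultaneous Nash equilibrium.
Alto's best replies: S→Large; M→Small; L→Large; XL→Small.
Brio's best replies: Small→M; Large→M.
The unique mutual best reply is (Small, M), giving (0, 8).
Alto's commitment gain: 0 − 0 = 0.

0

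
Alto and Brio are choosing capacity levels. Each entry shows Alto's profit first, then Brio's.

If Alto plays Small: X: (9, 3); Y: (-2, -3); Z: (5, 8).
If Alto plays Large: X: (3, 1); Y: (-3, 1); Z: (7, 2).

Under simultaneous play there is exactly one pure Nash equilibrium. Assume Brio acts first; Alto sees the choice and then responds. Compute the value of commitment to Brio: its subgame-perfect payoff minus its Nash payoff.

Alto best-responds to each possible Brio move:
- X → Alto plays Small (best of 9, 3); Brio gets 3.
- Y → Alto plays Small (best of -2, -3); Brio gets -3.
- Z → Alto plays Large (best of 5, 7); Brio gets 2.
Maximizing over 3, -3, 2, Brio chooses X. Subgame-perfect outcome: (Small, X) with payoffs (9, 3).
Under simultaneous play:
Alto's best replies: X→Small; Y→Small; Z→Large.
Brio's best replies: Small→Z; Large→Z.
Only (Large, Z) has each player best-responding; Nash payoffs (7, 2).
Brio's commitment gain: 3 − 2 = 1.

1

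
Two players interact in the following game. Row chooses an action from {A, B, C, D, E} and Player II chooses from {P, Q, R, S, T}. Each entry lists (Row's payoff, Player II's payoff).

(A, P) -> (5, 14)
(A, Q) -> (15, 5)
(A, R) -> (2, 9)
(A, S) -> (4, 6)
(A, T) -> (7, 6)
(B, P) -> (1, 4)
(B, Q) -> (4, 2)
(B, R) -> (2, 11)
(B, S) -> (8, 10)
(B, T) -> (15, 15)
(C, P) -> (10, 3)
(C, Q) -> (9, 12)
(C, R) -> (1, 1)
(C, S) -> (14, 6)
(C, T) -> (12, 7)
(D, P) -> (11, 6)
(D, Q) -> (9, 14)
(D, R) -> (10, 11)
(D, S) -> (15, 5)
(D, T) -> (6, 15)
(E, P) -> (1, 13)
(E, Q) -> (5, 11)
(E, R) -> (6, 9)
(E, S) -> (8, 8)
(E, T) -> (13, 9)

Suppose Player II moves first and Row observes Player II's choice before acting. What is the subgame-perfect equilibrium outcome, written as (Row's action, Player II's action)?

Work backward from Row's decision.
- P: BR = D, leader payoff 6.
- Q: BR = A, leader payoff 5.
- R: BR = D, leader payoff 11.
- S: BR = D, leader payoff 5.
- T: BR = B, leader payoff 15.
Maximizing over 6, 5, 11, 5, 15, Player II chooses T. Subgame-perfect outcome: (B, T) with payoffs (15, 15).

(B, T)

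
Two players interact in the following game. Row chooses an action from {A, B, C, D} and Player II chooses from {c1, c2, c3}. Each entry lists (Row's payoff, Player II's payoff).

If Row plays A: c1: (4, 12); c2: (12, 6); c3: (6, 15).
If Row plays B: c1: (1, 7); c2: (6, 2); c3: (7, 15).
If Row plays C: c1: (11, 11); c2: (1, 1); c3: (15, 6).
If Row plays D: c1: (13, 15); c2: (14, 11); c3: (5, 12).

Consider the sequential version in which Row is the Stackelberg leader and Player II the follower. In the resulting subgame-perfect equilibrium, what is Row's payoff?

Solve by backward induction (Row leads).
- A: Player II compares 12, 6, 15 and picks c3; Row would get 6.
- B: Player II compares 7, 2, 15 and picks c3; Row would get 7.
- C: Player II compares 11, 1, 6 and picks c1; Row would get 11.
- D: Player II compares 15, 11, 12 and picks c1; Row would get 13.
Row's induced payoffs are 6, 7, 11, 13, so Row commits to D. Subgame-perfect outcome: (D, c1) with payoffs (13, 15).

13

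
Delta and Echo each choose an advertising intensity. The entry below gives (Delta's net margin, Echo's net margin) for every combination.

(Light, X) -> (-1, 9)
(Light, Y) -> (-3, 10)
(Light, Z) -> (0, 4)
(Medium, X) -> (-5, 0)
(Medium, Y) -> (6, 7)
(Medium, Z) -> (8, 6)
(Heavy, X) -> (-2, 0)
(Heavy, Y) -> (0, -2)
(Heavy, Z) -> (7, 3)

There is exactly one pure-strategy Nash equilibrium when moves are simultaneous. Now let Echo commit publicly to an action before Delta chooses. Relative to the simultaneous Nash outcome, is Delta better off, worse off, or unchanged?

Work backward from Delta's decision.
- X → Delta plays Light (best of -1, -5, -2); Echo gets 9.
- Y → Delta plays Medium (best of -3, 6, 0); Echo gets 7.
- Z → Delta plays Medium (best of 0, 8, 7); Echo gets 6.
Among 9, 7, 6, the best is 9 at X. Subgame-perfect outcome: (Light, X) with payoffs (-1, 9).
Under simultaneous play:
Delta's best replies: X→Light; Y→Medium; Z→Medium.
Echo's best replies: Light→Y; Medium→Y; Heavy→Z.
The unique mutual best reply is (Medium, Y), giving (6, 7).
Delta earns -1 sequentially versus 6 at the Nash outcome: worse off.

worse off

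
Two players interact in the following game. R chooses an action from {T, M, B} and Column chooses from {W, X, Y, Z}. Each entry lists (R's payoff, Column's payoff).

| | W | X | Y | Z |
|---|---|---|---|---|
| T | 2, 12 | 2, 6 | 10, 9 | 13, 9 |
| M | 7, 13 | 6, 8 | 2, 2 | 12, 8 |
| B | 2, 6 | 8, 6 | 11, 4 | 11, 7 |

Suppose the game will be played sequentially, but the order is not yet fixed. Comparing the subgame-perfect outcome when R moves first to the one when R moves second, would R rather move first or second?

If R leads: Column's best replies are T→W, M→W, B→Z; R's induced payoffs 2, 7, 11; outcome (B, Z), payoffs (11, 7).
If Column leads: R's best replies are W→M, X→B, Y→B, Z→T; Column's induced payoffs 13, 6, 4, 9; outcome (M, W), payoffs (7, 13).
R gets 11 moving first and 7 moving second, so R prefers to move first.

first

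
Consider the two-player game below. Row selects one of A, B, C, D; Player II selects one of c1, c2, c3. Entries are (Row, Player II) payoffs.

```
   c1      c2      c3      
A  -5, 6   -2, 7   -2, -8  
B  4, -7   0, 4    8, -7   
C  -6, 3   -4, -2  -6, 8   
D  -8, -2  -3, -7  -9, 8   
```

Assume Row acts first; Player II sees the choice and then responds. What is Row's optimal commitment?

Backward induction with Row moving first.
- A: BR = c2, leader payoff -2.
- B: BR = c2, leader payoff 0.
- C: BR = c3, leader payoff -6.
- D: BR = c3, leader payoff -9.
Among -2, 0, -6, -9, the best is 0 at B. Subgame-perfect outcome: (B, c2) with payoffs (0, 4).

B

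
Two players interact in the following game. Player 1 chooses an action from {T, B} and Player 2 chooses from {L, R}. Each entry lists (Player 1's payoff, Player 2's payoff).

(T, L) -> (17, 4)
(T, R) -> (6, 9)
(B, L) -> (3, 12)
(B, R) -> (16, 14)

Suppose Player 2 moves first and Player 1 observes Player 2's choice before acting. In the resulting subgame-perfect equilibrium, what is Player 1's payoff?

Player 1 best-responds to each possible Player 2 move:
- L: Player 1 compares 17, 3 and picks T; Player 2 would get 4.
- R: Player 1 compares 6, 16 and picks B; Player 2 would get 14.
Among 4, 14, the best is 14 at R. Subgame-perfect outcome: (B, R) with payoffs (16, 14).

16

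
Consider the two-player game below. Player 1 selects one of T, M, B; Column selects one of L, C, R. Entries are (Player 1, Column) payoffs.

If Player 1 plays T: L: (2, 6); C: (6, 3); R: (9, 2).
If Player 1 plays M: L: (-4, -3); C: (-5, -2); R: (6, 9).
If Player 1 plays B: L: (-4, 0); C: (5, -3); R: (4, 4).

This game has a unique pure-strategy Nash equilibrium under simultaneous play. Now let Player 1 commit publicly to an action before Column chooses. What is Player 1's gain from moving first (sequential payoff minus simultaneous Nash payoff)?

Column best-responds to each possible Player 1 move:
- T → Column plays L (best of 6, 3, 2); Player 1 gets 2.
- M → Column plays R (best of -3, -2, 9); Player 1 gets 6.
- B → Column plays R (best of 0, -3, 4); Player 1 gets 4.
Among 2, 6, 4, the best is 6 at M. Subgame-perfect outcome: (M, R) with payoffs (6, 9).
For the simultaneous game, intersect best replies.
Player 1's best replies: L→T; C→T; R→T.
Column's best replies: T→L; M→R; B→R.
The unique mutual best reply is (T, L), giving (2, 6).
Player 1's commitment gain: 6 − 2 = 4.

4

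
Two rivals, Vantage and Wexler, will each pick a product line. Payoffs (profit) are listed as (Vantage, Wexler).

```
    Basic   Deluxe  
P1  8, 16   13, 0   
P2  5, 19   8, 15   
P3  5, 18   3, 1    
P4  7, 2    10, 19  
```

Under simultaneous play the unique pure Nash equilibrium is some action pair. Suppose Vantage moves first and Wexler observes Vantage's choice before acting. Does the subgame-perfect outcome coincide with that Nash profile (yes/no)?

no

Work backward from Wexler's decision.
- P1 → Wexler plays Basic (best of 16, 0); Vantage gets 8.
- P2 → Wexler plays Basic (best of 19, 15); Vantage gets 5.
- P3 → Wexler plays Basic (best of 18, 1); Vantage gets 5.
- P4 → Wexler plays Deluxe (best of 2, 19); Vantage gets 10.
Maximizing over 8, 5, 5, 10, Vantage chooses P4. Subgame-perfect outcome: (P4, Deluxe) with payoffs (10, 19).
Now find the simultaneous Nash equilibrium.
Vantage's best replies: Basic→P1; Deluxe→P1.
Wexler's best replies: P1→Basic; P2→Basic; P3→Basic; P4→Deluxe.
The unique mutual best reply is (P1, Basic), giving (8, 16).
Sequential outcome (P4, Deluxe) differs from the Nash profile (P1, Basic).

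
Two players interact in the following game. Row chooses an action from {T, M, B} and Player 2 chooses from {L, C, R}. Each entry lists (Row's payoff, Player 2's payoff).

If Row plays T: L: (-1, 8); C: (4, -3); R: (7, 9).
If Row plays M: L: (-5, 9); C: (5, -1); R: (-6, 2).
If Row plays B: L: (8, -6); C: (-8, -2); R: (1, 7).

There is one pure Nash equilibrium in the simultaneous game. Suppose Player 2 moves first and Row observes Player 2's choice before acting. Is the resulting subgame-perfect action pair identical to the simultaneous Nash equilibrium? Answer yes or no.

yes

Work backward from Row's decision.
- L: BR = B, leader payoff -6.
- C: BR = M, leader payoff -1.
- R: BR = T, leader payoff 9.
Among -6, -1, 9, the best is 9 at R. Subgame-perfect outcome: (T, R) with payoffs (7, 9).
For the simultaneous game, intersect best replies.
Row's best replies: L→B; C→M; R→T.
Player 2's best replies: T→R; M→L; B→R.
The unique mutual best reply is (T, R), giving (7, 9).
Sequential outcome (T, R) coincides with the Nash profile (T, R).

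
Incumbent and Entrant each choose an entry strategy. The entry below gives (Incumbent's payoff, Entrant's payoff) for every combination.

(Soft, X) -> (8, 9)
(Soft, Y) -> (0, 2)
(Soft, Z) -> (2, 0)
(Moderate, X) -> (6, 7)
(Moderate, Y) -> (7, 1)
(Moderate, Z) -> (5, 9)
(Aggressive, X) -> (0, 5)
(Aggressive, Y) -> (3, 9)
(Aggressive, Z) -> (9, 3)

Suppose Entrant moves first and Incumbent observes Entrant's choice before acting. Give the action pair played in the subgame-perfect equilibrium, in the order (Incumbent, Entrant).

Backward induction with Entrant moving first.
- X: Incumbent compares 8, 6, 0 and picks Soft; Entrant would get 9.
- Y: Incumbent compares 0, 7, 3 and picks Moderate; Entrant would get 1.
- Z: Incumbent compares 2, 5, 9 and picks Aggressive; Entrant would get 3.
Among 9, 1, 3, the best is 9 at X. Subgame-perfect outcome: (Soft, X) with payoffs (8, 9).

(Soft, X)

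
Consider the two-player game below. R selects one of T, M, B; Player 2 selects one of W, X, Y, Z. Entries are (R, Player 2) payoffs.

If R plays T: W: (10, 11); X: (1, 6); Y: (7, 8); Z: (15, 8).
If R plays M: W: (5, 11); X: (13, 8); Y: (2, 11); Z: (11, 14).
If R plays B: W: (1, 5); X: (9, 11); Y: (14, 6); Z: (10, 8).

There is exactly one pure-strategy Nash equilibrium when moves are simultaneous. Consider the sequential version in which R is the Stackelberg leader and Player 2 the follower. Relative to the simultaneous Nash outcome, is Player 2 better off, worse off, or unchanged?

better off

Work backward from Player 2's decision.
- T: Player 2 compares 11, 6, 8, 8 and picks W; R would get 10.
- M: Player 2 compares 11, 8, 11, 14 and picks Z; R would get 11.
- B: Player 2 compares 5, 11, 6, 8 and picks X; R would get 9.
Maximizing over 10, 11, 9, R chooses M. Subgame-perfect outcome: (M, Z) with payoffs (11, 14).
Now find the simultaneous Nash equilibrium.
R's best replies: W→T; X→M; Y→B; Z→T.
Player 2's best replies: T→W; M→Z; B→X.
Only (T, W) has each player best-responding; Nash payoffs (10, 11).
Player 2 earns 14 sequentially versus 11 at the Nash outcome: better off.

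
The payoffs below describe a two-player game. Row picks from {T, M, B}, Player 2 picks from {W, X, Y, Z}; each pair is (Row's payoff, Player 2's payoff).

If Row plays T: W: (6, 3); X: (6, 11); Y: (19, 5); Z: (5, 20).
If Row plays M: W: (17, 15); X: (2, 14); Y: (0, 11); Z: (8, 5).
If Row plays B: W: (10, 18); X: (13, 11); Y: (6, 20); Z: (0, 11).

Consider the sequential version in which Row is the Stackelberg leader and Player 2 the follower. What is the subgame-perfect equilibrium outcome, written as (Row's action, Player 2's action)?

Player 2 best-responds to each possible Row move:
- T: BR = Z, leader payoff 5.
- M: BR = W, leader payoff 17.
- B: BR = Y, leader payoff 6.
Maximizing over 5, 17, 6, Row chooses M. Subgame-perfect outcome: (M, W) with payoffs (17, 15).

(M, W)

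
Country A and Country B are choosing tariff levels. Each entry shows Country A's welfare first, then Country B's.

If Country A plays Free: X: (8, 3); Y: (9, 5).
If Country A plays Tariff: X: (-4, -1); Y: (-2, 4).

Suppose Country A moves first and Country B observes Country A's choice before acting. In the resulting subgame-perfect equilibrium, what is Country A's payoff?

Work backward from Country B's decision.
- Free → Country B plays Y (best of 3, 5); Country A gets 9.
- Tariff → Country B plays Y (best of -1, 4); Country A gets -2.
Among 9, -2, the best is 9 at Free. Subgame-perfect outcome: (Free, Y) with payoffs (9, 5).

9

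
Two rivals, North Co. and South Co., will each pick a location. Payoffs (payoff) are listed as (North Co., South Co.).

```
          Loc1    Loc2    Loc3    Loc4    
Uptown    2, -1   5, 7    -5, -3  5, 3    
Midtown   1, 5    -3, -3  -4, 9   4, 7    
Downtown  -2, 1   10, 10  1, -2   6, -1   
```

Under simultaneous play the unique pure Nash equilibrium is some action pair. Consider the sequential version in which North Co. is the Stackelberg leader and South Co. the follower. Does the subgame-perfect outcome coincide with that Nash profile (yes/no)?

yes

Backward induction with North Co. moving first.
- Uptown: BR = Loc2, leader payoff 5.
- Midtown: BR = Loc3, leader payoff -4.
- Downtown: BR = Loc2, leader payoff 10.
North Co.'s induced payoffs are 5, -4, 10, so North Co. commits to Downtown. Subgame-perfect outcome: (Downtown, Loc2) with payoffs (10, 10).
For the simultaneous game, intersect best replies.
North Co.'s best replies: Loc1→Uptown; Loc2→Downtown; Loc3→Downtown; Loc4→Downtown.
South Co.'s best replies: Uptown→Loc2; Midtown→Loc3; Downtown→Loc2.
The unique mutual best reply is (Downtown, Loc2), giving (10, 10).
Sequential outcome (Downtown, Loc2) coincides with the Nash profile (Downtown, Loc2).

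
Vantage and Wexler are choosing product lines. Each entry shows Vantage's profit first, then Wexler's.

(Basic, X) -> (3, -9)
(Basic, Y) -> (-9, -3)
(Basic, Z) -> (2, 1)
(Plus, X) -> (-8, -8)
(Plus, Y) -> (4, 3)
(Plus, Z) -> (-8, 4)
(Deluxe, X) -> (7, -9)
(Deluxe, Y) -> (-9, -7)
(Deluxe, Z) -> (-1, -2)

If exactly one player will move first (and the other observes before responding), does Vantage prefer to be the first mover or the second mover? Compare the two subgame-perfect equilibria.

If Vantage leads: Wexler's best replies are Basic→Z, Plus→Z, Deluxe→Z; Vantage's induced payoffs 2, -8, -1; outcome (Basic, Z), payoffs (2, 1).
If Wexler leads: Vantage's best replies are X→Deluxe, Y→Plus, Z→Basic; Wexler's induced payoffs -9, 3, 1; outcome (Plus, Y), payoffs (4, 3).
Vantage gets 2 moving first and 4 moving second, so Vantage prefers to move second.

second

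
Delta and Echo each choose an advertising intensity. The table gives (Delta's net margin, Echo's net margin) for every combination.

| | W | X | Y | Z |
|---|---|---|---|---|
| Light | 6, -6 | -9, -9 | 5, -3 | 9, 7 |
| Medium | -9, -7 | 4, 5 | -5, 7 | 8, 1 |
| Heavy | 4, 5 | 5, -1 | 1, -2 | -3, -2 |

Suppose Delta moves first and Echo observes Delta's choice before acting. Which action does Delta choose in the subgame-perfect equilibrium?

Work backward from Echo's decision.
- Light: BR = Z, leader payoff 9.
- Medium: BR = Y, leader payoff -5.
- Heavy: BR = W, leader payoff 4.
Among 9, -5, 4, the best is 9 at Light. Subgame-perfect outcome: (Light, Z) with payoffs (9, 7).

Light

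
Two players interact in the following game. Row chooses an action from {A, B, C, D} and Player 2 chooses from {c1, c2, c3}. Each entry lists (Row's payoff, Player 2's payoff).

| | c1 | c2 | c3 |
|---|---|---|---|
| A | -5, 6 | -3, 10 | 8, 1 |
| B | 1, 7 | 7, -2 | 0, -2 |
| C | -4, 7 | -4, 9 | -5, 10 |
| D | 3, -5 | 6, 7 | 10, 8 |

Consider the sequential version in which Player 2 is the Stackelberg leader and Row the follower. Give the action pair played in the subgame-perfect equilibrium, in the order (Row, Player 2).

(D, c3)

Row best-responds to each possible Player 2 move:
- c1: Row compares -5, 1, -4, 3 and picks D; Player 2 would get -5.
- c2: Row compares -3, 7, -4, 6 and picks B; Player 2 would get -2.
- c3: Row compares 8, 0, -5, 10 and picks D; Player 2 would get 8.
Among -5, -2, 8, the best is 8 at c3. Subgame-perfect outcome: (D, c3) with payoffs (10, 8).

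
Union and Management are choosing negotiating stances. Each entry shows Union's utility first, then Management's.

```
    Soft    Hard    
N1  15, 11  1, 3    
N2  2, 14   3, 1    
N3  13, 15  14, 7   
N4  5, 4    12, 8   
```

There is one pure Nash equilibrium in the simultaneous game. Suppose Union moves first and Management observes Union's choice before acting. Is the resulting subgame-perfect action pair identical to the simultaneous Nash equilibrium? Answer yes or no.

Solve by backward induction (Union leads).
- N1: Management compares 11, 3 and picks Soft; Union would get 15.
- N2: Management compares 14, 1 and picks Soft; Union would get 2.
- N3: Management compares 15, 7 and picks Soft; Union would get 13.
- N4: Management compares 4, 8 and picks Hard; Union would get 12.
Union's induced payoffs are 15, 2, 13, 12, so Union commits to N1. Subgame-perfect outcome: (N1, Soft) with payoffs (15, 11).
For the simultaneous game, intersect best replies.
Union's best replies: Soft→N1; Hard→N3.
Management's best replies: N1→Soft; N2→Soft; N3→Soft; N4→Hard.
Only (N1, Soft) has each player best-responding; Nash payoffs (15, 11).
Sequential outcome (N1, Soft) coincides with the Nash profile (N1, Soft).

yes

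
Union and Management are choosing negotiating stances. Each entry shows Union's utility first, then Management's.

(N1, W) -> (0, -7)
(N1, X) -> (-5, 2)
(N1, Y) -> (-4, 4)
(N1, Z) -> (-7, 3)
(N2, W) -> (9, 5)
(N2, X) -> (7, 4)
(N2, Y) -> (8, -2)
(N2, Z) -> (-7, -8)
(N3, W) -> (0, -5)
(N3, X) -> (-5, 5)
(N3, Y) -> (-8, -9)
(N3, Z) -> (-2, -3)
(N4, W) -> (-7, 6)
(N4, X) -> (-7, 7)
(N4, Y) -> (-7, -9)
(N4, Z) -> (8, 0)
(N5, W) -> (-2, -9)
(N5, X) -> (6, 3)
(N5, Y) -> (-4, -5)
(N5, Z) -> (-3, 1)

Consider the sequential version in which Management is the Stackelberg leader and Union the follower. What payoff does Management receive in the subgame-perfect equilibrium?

Work backward from Union's decision.
- W: Union compares 0, 9, 0, -7, -2 and picks N2; Management would get 5.
- X: Union compares -5, 7, -5, -7, 6 and picks N2; Management would get 4.
- Y: Union compares -4, 8, -8, -7, -4 and picks N2; Management would get -2.
- Z: Union compares -7, -7, -2, 8, -3 and picks N4; Management would get 0.
Among 5, 4, -2, 0, the best is 5 at W. Subgame-perfect outcome: (N2, W) with payoffs (9, 5).

5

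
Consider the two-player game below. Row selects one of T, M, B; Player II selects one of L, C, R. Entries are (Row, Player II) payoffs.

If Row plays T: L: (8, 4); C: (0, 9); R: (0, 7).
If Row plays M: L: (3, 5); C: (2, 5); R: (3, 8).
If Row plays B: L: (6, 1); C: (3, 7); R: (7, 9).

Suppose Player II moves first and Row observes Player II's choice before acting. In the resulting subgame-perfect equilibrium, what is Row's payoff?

Backward induction with Player II moving first.
- L: BR = T, leader payoff 4.
- C: BR = B, leader payoff 7.
- R: BR = B, leader payoff 9.
Maximizing over 4, 7, 9, Player II chooses R. Subgame-perfect outcome: (B, R) with payoffs (7, 9).

7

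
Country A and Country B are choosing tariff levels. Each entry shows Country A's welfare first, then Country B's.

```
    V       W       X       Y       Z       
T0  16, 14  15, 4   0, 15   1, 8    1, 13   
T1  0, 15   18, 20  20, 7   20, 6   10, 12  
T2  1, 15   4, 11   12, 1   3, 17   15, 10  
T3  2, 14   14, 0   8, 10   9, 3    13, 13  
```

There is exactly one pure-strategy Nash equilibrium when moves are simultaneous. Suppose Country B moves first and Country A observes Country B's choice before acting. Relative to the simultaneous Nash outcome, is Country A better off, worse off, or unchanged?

unchanged

Solve by backward induction (Country B leads).
- V → Country A plays T0 (best of 16, 0, 1, 2); Country B gets 14.
- W → Country A plays T1 (best of 15, 18, 4, 14); Country B gets 20.
- X → Country A plays T1 (best of 0, 20, 12, 8); Country B gets 7.
- Y → Country A plays T1 (best of 1, 20, 3, 9); Country B gets 6.
- Z → Country A plays T2 (best of 1, 10, 15, 13); Country B gets 10.
Country B's induced payoffs are 14, 20, 7, 6, 10, so Country B commits to W. Subgame-perfect outcome: (T1, W) with payoffs (18, 20).
For the simultaneous game, intersect best replies.
Country A's best replies: V→T0; W→T1; X→T1; Y→T1; Z→T2.
Country B's best replies: T0→X; T1→W; T2→Y; T3→V.
Only (T1, W) has each player best-responding; Nash payoffs (18, 20).
Country A earns 18 sequentially versus 18 at the Nash outcome: unchanged.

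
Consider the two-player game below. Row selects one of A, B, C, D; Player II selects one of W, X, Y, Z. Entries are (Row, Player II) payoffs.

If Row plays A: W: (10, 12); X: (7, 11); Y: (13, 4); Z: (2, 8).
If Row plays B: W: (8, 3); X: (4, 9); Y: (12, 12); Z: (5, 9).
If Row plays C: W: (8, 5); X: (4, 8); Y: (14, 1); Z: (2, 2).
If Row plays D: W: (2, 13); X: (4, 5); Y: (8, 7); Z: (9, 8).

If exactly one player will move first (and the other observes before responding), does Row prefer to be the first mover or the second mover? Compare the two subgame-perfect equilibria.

If Row leads: Player II's best replies are A→W, B→Y, C→X, D→W; Row's induced payoffs 10, 12, 4, 2; outcome (B, Y), payoffs (12, 12).
If Player II leads: Row's best replies are W→A, X→A, Y→C, Z→D; Player II's induced payoffs 12, 11, 1, 8; outcome (A, W), payoffs (10, 12).
Row gets 12 moving first and 10 moving second, so Row prefers to move first.

first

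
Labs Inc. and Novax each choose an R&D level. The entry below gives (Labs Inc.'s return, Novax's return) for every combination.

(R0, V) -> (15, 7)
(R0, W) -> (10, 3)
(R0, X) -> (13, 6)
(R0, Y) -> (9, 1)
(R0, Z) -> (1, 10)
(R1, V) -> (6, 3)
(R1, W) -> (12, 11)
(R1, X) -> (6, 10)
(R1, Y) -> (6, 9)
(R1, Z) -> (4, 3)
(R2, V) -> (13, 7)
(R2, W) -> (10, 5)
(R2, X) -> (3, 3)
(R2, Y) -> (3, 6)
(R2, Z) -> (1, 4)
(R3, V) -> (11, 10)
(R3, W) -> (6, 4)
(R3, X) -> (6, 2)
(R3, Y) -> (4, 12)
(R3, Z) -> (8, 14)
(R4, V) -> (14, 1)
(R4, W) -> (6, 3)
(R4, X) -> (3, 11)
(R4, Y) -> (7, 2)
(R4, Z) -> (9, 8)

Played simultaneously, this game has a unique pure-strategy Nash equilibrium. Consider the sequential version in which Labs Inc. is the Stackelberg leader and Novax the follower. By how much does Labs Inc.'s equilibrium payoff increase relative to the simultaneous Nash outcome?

1

Novax best-responds to each possible Labs Inc. move:
- R0: BR = Z, leader payoff 1.
- R1: BR = W, leader payoff 12.
- R2: BR = V, leader payoff 13.
- R3: BR = Z, leader payoff 8.
- R4: BR = X, leader payoff 3.
Labs Inc.'s induced payoffs are 1, 12, 13, 8, 3, so Labs Inc. commits to R2. Subgame-perfect outcome: (R2, V) with payoffs (13, 7).
For the simultaneous game, intersect best replies.
Labs Inc.'s best replies: V→R0; W→R1; X→R0; Y→R0; Z→R4.
Novax's best replies: R0→Z; R1→W; R2→V; R3→Z; R4→X.
The unique mutual best reply is (R1, W), giving (12, 11).
Labs Inc.'s commitment gain: 13 − 12 = 1.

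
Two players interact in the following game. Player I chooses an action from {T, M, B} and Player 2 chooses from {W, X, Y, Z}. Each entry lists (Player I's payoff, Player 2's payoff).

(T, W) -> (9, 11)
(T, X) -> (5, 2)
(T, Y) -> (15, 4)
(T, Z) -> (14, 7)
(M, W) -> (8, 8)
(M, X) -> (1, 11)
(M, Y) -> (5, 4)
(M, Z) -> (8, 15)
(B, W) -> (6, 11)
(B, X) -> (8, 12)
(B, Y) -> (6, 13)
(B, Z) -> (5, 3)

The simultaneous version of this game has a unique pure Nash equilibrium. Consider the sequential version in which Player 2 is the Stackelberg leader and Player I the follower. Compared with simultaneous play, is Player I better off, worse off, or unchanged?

Work backward from Player I's decision.
- W → Player I plays T (best of 9, 8, 6); Player 2 gets 11.
- X → Player I plays B (best of 5, 1, 8); Player 2 gets 12.
- Y → Player I plays T (best of 15, 5, 6); Player 2 gets 4.
- Z → Player I plays T (best of 14, 8, 5); Player 2 gets 7.
Maximizing over 11, 12, 4, 7, Player 2 chooses X. Subgame-perfect outcome: (B, X) with payoffs (8, 12).
For the simultaneous game, intersect best replies.
Player I's best replies: W→T; X→B; Y→T; Z→T.
Player 2's best replies: T→W; M→Z; B→Y.
The unique mutual best reply is (T, W), giving (9, 11).
Player I earns 8 sequentially versus 9 at the Nash outcome: worse off.

worse off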